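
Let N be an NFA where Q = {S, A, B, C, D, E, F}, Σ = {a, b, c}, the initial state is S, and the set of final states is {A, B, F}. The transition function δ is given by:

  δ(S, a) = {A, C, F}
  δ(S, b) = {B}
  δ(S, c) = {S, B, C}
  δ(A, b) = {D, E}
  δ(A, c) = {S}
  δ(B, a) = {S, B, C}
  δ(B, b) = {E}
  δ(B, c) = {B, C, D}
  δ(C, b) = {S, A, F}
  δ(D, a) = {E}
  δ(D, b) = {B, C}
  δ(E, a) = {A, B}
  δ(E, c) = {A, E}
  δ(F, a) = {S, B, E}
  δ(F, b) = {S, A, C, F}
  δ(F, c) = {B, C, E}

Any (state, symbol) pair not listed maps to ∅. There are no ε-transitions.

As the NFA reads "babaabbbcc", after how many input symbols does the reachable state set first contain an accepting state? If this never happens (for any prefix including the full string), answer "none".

Start in {S}.
Read 'b': S→{B}; now {B}.
None of the earlier sets intersect F, but {B} does.

1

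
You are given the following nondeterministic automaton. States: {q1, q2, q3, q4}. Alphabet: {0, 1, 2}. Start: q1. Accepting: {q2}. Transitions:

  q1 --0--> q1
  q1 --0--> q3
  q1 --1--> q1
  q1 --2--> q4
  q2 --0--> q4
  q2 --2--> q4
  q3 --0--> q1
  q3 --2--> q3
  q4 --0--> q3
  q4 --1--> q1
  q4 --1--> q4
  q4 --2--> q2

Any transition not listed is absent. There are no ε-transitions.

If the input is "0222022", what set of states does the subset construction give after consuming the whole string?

Start in {q1}.
Read '0': q1→{q1, q3}; now {q1, q3}.
Read '2': q1→{q4}, q3→{q3}; now {q3, q4}.
Read '2': q3→{q3}, q4→{q2}; now {q2, q3}.
Read '2': q2→{q4}, q3→{q3}; now {q3, q4}.
Read '0': q3→{q1}, q4→{q3}; now {q1, q3}.
Read '2': q1→{q4}, q3→{q3}; now {q3, q4}.
Read '2': q3→{q3}, q4→{q2}; now {q2, q3}.

{q2, q3}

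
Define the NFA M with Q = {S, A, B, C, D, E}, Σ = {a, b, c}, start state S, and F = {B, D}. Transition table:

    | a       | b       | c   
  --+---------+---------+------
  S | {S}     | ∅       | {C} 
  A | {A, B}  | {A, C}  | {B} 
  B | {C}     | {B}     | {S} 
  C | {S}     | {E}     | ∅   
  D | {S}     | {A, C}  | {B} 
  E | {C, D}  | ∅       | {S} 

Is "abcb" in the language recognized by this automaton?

No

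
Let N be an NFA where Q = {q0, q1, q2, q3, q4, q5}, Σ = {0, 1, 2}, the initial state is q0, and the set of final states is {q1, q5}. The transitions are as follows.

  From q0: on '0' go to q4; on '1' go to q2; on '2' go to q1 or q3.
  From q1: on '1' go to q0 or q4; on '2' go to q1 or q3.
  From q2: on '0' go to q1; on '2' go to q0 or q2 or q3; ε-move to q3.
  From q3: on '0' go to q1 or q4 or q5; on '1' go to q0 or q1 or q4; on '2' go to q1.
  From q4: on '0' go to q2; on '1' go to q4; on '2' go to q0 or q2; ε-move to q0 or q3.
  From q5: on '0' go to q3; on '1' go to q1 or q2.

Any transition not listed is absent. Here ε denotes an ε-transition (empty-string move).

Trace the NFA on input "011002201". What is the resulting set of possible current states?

{q0, q1, q2, q3, q4}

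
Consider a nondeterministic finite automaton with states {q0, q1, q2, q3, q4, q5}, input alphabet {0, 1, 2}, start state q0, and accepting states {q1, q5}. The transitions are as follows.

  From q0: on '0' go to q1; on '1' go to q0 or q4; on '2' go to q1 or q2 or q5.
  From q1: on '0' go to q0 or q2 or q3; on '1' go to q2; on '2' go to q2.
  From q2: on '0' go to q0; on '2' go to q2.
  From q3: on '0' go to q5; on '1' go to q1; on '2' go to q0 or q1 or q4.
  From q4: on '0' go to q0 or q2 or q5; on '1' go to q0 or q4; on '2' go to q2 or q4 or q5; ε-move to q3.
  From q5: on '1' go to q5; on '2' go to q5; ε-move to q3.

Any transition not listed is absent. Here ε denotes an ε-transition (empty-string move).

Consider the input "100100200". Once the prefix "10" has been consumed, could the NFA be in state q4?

Start in {q0}.
Read '1': q0→{q0, q4}; union {q0, q4}; ε-closure = {q0, q3, q4}.
Read '0': q0→{q1}, q3→{q5}, q4→{q0, q2, q5}; union {q0, q1, q2, q5}; ε-closure = {q0, q1, q2, q3, q5}.
State q4 is not in {q0, q1, q2, q3, q5}.

No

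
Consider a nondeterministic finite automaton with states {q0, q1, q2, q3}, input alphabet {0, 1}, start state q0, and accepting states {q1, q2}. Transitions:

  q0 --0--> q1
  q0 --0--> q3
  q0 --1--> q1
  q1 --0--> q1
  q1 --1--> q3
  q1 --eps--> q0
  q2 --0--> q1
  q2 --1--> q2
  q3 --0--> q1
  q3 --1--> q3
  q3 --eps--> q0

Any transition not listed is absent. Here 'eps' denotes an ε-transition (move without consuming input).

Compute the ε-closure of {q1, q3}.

{q0, q1, q3}

Begin with {q1, q3}.
ε-move q3 → q0; add q0.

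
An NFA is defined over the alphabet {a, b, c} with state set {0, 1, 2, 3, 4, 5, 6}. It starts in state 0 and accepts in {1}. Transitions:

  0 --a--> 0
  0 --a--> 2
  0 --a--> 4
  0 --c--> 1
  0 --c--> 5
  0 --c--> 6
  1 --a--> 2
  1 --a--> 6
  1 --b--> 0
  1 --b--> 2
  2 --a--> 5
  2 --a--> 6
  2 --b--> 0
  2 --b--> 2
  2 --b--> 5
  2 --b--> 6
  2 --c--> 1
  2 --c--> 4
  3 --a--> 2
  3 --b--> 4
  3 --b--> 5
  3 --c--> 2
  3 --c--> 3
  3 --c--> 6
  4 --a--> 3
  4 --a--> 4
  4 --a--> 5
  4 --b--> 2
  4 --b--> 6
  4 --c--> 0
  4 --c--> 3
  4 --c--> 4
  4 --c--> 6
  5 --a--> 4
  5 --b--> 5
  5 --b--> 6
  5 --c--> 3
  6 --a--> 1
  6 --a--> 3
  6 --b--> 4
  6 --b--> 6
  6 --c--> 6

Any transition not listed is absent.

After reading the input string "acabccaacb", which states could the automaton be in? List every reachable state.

Start in {0}.
Read 'a': 0→{0, 2, 4}; now {0, 2, 4}.
Read 'c': 0→{1, 5, 6}, 2→{1, 4}, 4→{0, 3, 4, 6}; now {0, 1, 3, 4, 5, 6}.
Read 'a': 0→{0, 2, 4}, 1→{2, 6}, 3→{2}, 4→{3, 4, 5}, 5→{4}, 6→{1, 3}; now {0, 1, 2, 3, 4, 5, 6}.
Read 'b': 0→∅, 1→{0, 2}, 2→{0, 2, 5, 6}, 3→{4, 5}, 4→{2, 6}, 5→{5, 6}, 6→{4, 6}; now {0, 2, 4, 5, 6}.
Read 'c': 0→{1, 5, 6}, 2→{1, 4}, 4→{0, 3, 4, 6}, 5→{3}, 6→{6}; now {0, 1, 3, 4, 5, 6}.
Read 'c': 0→{1, 5, 6}, 1→∅, 3→{2, 3, 6}, 4→{0, 3, 4, 6}, 5→{3}, 6→{6}; now {0, 1, 2, 3, 4, 5, 6}.
Read 'a': 0→{0, 2, 4}, 1→{2, 6}, 2→{5, 6}, 3→{2}, 4→{3, 4, 5}, 5→{4}, 6→{1, 3}; now {0, 1, 2, 3, 4, 5, 6}.
Read 'a': 0→{0, 2, 4}, 1→{2, 6}, 2→{5, 6}, 3→{2}, 4→{3, 4, 5}, 5→{4}, 6→{1, 3}; now {0, 1, 2, 3, 4, 5, 6}.
Read 'c': 0→{1, 5, 6}, 1→∅, 2→{1, 4}, 3→{2, 3, 6}, 4→{0, 3, 4, 6}, 5→{3}, 6→{6}; now {0, 1, 2, 3, 4, 5, 6}.
Read 'b': 0→∅, 1→{0, 2}, 2→{0, 2, 5, 6}, 3→{4, 5}, 4→{2, 6}, 5→{5, 6}, 6→{4, 6}; now {0, 2, 4, 5, 6}.

{0, 2, 4, 5, 6}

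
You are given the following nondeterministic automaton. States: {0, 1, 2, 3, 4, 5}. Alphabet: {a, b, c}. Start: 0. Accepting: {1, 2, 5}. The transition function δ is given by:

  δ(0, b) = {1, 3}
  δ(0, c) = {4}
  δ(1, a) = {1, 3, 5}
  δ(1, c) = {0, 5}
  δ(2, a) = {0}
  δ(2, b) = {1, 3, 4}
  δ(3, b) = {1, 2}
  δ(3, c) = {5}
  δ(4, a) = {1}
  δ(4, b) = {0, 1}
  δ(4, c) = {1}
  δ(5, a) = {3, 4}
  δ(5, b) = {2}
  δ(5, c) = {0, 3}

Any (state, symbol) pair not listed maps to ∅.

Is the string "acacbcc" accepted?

No

Start in {0}.
Read 'a': {0} → ∅.
The set is empty and remains empty for the remaining 6 symbols.
The final set ∅ contains no accepting state.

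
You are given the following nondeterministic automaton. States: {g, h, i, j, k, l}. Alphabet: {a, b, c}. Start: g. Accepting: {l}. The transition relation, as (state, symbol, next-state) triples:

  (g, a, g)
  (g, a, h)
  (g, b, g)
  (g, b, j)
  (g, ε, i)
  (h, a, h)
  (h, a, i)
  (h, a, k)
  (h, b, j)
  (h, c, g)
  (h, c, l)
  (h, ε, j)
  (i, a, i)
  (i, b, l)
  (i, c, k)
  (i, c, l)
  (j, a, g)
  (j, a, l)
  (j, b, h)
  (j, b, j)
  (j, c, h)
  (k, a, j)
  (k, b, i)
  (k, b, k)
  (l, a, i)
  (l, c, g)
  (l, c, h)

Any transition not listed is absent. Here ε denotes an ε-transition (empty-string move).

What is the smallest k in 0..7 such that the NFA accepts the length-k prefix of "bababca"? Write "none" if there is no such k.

Start: ε-closure({g}) = {g, i}.
Read 'b': g→{g, j}, i→{l}; union {g, j, l}; ε-closure = {g, i, j, l}.
None of the earlier sets intersect F, but {g, i, j, l} does.

1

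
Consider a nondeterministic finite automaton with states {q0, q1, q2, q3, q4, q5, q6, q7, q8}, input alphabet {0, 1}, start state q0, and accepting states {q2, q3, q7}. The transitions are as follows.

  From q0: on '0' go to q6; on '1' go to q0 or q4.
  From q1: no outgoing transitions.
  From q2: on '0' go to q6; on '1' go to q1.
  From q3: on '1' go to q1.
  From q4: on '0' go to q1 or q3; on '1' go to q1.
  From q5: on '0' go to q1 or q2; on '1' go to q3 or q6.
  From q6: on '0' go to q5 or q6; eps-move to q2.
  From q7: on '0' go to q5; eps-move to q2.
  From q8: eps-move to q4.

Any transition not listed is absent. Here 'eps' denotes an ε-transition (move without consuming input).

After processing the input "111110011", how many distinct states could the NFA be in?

Start in {q0}.
Read '1': q0→{q0, q4}; now {q0, q4}.
Read '1': q0→{q0, q4}, q4→{q1}; now {q0, q1, q4}.
Read '1': q0→{q0, q4}, q1→∅, q4→{q1}; now {q0, q1, q4}.
Read '1': q0→{q0, q4}, q1→∅, q4→{q1}; now {q0, q1, q4}.
Read '1': q0→{q0, q4}, q1→∅, q4→{q1}; now {q0, q1, q4}.
Read '0': q0→{q6}, q1→∅, q4→{q1, q3}; union {q1, q3, q6}; ε-closure = {q1, q2, q3, q6}.
Read '0': q1→∅, q2→{q6}, q3→∅, q6→{q5, q6}; union {q5, q6}; ε-closure = {q2, q5, q6}.
Read '1': q2→{q1}, q5→{q3, q6}, q6→∅; union {q1, q3, q6}; ε-closure = {q1, q2, q3, q6}.
Read '1': q1→∅, q2→{q1}, q3→{q1}, q6→∅; now {q1}.
That set has 1 state.

1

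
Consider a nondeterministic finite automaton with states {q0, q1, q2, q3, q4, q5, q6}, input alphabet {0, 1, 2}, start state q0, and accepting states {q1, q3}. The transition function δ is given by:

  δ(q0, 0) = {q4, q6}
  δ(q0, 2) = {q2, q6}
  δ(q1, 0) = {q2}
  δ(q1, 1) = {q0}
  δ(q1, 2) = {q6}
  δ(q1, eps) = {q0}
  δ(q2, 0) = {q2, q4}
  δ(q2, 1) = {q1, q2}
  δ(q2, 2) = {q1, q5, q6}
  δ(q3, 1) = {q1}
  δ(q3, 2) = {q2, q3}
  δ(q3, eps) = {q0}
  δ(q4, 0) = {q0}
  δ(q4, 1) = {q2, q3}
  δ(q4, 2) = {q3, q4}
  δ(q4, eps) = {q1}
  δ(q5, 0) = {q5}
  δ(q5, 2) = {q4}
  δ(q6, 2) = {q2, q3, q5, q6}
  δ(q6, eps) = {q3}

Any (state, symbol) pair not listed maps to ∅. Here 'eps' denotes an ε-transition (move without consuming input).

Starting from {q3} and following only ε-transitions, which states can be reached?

Begin with {q3}.
ε-move q3 → q0; add q0.

{q0, q3}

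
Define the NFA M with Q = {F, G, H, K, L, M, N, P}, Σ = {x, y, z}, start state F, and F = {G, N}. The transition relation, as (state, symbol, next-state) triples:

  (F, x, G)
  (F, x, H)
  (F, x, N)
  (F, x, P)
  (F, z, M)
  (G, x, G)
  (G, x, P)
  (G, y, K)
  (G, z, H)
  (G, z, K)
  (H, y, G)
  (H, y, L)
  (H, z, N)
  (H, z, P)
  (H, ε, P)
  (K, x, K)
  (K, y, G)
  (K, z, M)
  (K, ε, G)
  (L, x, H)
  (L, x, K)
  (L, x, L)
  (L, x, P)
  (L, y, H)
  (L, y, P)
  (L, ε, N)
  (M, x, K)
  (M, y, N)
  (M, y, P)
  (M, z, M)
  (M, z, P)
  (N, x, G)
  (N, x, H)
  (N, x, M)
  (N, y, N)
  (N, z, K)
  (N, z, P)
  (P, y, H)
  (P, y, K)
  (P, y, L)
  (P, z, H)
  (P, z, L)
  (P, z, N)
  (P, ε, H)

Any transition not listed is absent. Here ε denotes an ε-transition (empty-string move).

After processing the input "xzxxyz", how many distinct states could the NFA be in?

Start in {F}.
Read 'x': F→{G, H, N, P}; now {G, H, N, P}.
Read 'z': G→{H, K}, H→{N, P}, N→{K, P}, P→{H, L, N}; union {H, K, L, N, P}; ε-closure = {G, H, K, L, N, P}.
Read 'x': G→{G, P}, H→∅, K→{K}, L→{H, K, L, P}, N→{G, H, M}, P→∅; union {G, H, K, L, M, P}; ε-closure = {G, H, K, L, M, N, P}.
Read 'x': G→{G, P}, H→∅, K→{K}, L→{H, K, L, P}, M→{K}, N→{G, H, M}, P→∅; union {G, H, K, L, M, P}; ε-closure = {G, H, K, L, M, N, P}.
Read 'y': G→{K}, H→{G, L}, K→{G}, L→{H, P}, M→{N, P}, N→{N}, P→{H, K, L}; now {G, H, K, L, N, P}.
Read 'z': G→{H, K}, H→{N, P}, K→{M}, L→∅, N→{K, P}, P→{H, L, N}; union {H, K, L, M, N, P}; ε-closure = {G, H, K, L, M, N, P}.
That set has 7 states.

7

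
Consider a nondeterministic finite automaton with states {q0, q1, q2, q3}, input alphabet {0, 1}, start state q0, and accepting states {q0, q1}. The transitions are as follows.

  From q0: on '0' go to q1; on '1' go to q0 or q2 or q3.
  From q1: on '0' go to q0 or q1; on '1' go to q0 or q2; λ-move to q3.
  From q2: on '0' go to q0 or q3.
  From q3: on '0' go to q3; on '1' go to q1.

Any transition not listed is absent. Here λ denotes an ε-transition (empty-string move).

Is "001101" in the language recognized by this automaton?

Start in {q0}.
Read '0': q0→{q1}; union {q1}; ε-closure = {q1, q3}.
Read '0': q1→{q0, q1}, q3→{q3}; now {q0, q1, q3}.
Read '1': q0→{q0, q2, q3}, q1→{q0, q2}, q3→{q1}; now {q0, q1, q2, q3}.
Read '1': q0→{q0, q2, q3}, q1→{q0, q2}, q2→∅, q3→{q1}; now {q0, q1, q2, q3}.
Read '0': q0→{q1}, q1→{q0, q1}, q2→{q0, q3}, q3→{q3}; now {q0, q1, q3}.
Read '1': q0→{q0, q2, q3}, q1→{q0, q2}, q3→{q1}; now {q0, q1, q2, q3}.
The final set {q0, q1, q2, q3} contains the accepting states q0, q1.

Yes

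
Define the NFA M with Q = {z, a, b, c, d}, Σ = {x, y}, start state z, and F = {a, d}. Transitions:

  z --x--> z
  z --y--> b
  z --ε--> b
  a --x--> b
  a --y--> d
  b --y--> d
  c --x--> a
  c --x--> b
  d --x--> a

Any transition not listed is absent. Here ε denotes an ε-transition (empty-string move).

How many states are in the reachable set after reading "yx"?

Start: ε-closure({z}) = {z, b}.
Read 'y': {z, b} → {b, d}.
Read 'x': {b, d} → {a}.
That set has 1 state.

1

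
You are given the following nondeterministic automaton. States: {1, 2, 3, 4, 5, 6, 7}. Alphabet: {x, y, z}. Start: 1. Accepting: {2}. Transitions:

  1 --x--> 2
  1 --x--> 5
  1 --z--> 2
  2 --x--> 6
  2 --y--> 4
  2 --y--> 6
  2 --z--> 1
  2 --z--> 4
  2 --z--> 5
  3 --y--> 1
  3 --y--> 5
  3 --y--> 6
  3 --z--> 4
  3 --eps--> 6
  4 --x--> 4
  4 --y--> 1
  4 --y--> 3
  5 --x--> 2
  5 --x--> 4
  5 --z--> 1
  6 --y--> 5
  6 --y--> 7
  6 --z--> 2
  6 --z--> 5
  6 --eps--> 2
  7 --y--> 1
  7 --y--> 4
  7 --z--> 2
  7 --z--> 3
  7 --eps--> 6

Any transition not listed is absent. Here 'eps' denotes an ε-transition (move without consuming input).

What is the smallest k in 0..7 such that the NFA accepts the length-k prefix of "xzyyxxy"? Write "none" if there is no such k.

1

Start in {1}.
Read 'x': 1→{2, 5}; now {2, 5}.
None of the earlier sets intersect F, but {2, 5} does.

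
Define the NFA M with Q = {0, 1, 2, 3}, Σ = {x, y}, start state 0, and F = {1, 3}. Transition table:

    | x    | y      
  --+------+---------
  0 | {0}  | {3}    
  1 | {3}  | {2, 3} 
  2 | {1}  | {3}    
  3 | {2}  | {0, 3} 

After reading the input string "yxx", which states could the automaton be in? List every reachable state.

Start in {0}.
Read 'y': 0→{3}; now {3}.
Read 'x': 3→{2}; now {2}.
Read 'x': 2→{1}; now {1}.

{1}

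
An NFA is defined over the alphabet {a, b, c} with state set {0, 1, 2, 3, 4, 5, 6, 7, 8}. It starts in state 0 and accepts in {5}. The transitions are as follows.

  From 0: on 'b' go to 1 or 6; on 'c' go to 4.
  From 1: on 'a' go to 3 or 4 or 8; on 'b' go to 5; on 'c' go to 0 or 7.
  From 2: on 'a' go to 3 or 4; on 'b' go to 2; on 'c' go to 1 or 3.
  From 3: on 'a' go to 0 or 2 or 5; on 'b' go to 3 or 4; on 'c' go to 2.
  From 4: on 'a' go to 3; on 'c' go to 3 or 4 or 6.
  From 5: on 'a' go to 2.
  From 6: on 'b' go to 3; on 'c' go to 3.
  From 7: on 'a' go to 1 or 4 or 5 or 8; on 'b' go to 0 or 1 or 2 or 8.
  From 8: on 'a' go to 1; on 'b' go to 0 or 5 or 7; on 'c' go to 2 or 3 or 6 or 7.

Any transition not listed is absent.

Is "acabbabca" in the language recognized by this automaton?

No

Start in {0}.
Read 'a': {0} → ∅.
The set is empty and remains empty for the remaining 8 symbols.
The final set ∅ contains no accepting state.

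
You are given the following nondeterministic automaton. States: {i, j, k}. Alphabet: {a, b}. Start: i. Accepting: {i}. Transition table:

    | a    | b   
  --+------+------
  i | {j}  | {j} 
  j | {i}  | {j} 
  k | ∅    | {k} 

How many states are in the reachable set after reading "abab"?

Start in {i}.
Read 'a': {i} → {j}.
Read 'b': {j} → {j}.
Read 'a': {j} → {i}.
Read 'b': {i} → {j}.
That set has 1 state.

1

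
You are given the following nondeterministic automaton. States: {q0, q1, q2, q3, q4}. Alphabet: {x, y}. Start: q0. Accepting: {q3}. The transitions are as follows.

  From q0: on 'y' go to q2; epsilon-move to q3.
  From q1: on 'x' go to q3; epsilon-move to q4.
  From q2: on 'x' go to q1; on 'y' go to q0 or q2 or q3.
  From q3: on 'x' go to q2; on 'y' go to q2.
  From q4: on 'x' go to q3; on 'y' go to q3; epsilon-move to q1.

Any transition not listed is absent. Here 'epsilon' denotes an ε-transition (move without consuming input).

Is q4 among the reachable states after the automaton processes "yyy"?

Start: ε-closure({q0}) = {q0, q3}.
Read 'y': {q0, q3} → {q2}.
Read 'y': {q2} → {q0, q2, q3}.
Read 'y': {q0, q2, q3} → {q0, q2, q3}.
State q4 is not in {q0, q2, q3}.

No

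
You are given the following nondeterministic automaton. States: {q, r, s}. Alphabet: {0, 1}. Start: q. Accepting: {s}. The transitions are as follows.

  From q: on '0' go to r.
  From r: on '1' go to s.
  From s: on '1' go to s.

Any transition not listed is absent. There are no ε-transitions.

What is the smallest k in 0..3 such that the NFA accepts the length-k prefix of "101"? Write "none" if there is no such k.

Start in {q}.
Read '1': {q} → ∅.
The set is empty and remains empty for the remaining 2 symbols.
No reachable set along the way intersects F.

none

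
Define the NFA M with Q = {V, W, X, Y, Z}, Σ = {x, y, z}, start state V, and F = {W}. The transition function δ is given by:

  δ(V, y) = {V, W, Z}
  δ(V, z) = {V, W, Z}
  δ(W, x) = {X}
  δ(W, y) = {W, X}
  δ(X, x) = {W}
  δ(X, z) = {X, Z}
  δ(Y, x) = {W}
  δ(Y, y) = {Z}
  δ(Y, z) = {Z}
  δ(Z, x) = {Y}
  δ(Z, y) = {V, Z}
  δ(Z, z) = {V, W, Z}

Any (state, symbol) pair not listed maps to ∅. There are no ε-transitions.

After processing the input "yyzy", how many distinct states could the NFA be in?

4

Start in {V}.
Read 'y': V→{V, W, Z}; now {V, W, Z}.
Read 'y': V→{V, W, Z}, W→{W, X}, Z→{V, Z}; now {V, W, X, Z}.
Read 'z': V→{V, W, Z}, W→∅, X→{X, Z}, Z→{V, W, Z}; now {V, W, X, Z}.
Read 'y': V→{V, W, Z}, W→{W, X}, X→∅, Z→{V, Z}; now {V, W, X, Z}.
That set has 4 states.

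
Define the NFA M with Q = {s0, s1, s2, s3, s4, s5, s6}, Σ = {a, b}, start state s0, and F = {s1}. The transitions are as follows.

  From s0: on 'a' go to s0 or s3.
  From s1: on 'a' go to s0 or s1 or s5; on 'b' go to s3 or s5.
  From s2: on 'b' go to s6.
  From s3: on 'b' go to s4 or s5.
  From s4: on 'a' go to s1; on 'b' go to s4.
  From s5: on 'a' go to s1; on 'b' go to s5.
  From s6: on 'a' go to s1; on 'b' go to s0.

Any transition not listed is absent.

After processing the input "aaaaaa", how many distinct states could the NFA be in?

Start in {s0}.
Read 'a': s0→{s0, s3}; now {s0, s3}.
Read 'a': s0→{s0, s3}, s3→∅; now {s0, s3}.
Read 'a': s0→{s0, s3}, s3→∅; now {s0, s3}.
Read 'a': s0→{s0, s3}, s3→∅; now {s0, s3}.
Read 'a': s0→{s0, s3}, s3→∅; now {s0, s3}.
Read 'a': s0→{s0, s3}, s3→∅; now {s0, s3}.
That set has 2 states.

2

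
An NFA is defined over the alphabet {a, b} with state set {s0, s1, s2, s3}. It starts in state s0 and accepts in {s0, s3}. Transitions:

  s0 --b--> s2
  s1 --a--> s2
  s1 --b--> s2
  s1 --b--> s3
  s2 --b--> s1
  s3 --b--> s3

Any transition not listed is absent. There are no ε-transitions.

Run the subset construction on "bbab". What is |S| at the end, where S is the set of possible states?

Start in {s0}.
Read 'b': s0→{s2}; now {s2}.
Read 'b': s2→{s1}; now {s1}.
Read 'a': s1→{s2}; now {s2}.
Read 'b': s2→{s1}; now {s1}.
That set has 1 state.

1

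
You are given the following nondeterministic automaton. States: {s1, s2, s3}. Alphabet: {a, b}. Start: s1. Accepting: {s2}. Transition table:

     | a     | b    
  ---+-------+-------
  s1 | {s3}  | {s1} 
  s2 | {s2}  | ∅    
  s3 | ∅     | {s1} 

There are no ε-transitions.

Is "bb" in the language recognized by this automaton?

Start in {s1}.
Read 'b': {s1} → {s1}.
Read 'b': {s1} → {s1}.
The final set {s1} contains no accepting state.

No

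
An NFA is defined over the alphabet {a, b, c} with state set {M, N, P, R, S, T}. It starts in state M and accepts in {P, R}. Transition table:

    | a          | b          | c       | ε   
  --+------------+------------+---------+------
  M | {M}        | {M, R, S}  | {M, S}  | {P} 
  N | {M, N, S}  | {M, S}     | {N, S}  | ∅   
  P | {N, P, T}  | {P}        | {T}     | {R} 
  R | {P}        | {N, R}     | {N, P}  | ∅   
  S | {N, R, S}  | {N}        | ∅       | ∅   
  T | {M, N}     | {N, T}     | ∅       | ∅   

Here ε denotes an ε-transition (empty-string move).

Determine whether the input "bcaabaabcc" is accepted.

Yes

Start: ε-closure({M}) = {M, P, R}.
Read 'b': M→{M, R, S}, P→{P}, R→{N, R}; now {M, N, P, R, S}.
Read 'c': M→{M, S}, N→{N, S}, P→{T}, R→{N, P}, S→∅; union {M, N, P, S, T}; ε-closure = {M, N, P, R, S, T}.
Read 'a': M→{M}, N→{M, N, S}, P→{N, P, T}, R→{P}, S→{N, R, S}, T→{M, N}; now {M, N, P, R, S, T}.
Read 'a': M→{M}, N→{M, N, S}, P→{N, P, T}, R→{P}, S→{N, R, S}, T→{M, N}; now {M, N, P, R, S, T}.
Read 'b': M→{M, R, S}, N→{M, S}, P→{P}, R→{N, R}, S→{N}, T→{N, T}; now {M, N, P, R, S, T}.
Read 'a': M→{M}, N→{M, N, S}, P→{N, P, T}, R→{P}, S→{N, R, S}, T→{M, N}; now {M, N, P, R, S, T}.
Read 'a': M→{M}, N→{M, N, S}, P→{N, P, T}, R→{P}, S→{N, R, S}, T→{M, N}; now {M, N, P, R, S, T}.
Read 'b': M→{M, R, S}, N→{M, S}, P→{P}, R→{N, R}, S→{N}, T→{N, T}; now {M, N, P, R, S, T}.
Read 'c': M→{M, S}, N→{N, S}, P→{T}, R→{N, P}, S→∅, T→∅; union {M, N, P, S, T}; ε-closure = {M, N, P, R, S, T}.
Read 'c': M→{M, S}, N→{N, S}, P→{T}, R→{N, P}, S→∅, T→∅; union {M, N, P, S, T}; ε-closure = {M, N, P, R, S, T}.
The final set {M, N, P, R, S, T} contains the accepting states P, R.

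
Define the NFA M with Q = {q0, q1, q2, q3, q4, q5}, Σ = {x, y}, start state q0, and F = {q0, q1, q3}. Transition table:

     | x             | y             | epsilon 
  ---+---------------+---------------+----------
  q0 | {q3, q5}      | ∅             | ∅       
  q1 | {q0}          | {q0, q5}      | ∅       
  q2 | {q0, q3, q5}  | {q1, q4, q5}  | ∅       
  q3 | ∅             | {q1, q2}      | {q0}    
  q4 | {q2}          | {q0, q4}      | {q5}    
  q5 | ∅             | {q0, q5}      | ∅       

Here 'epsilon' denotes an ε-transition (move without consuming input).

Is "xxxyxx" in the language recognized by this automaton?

Start in {q0}.
Read 'x': q0→{q3, q5}; union {q3, q5}; ε-closure = {q0, q3, q5}.
Read 'x': q0→{q3, q5}, q3→∅, q5→∅; union {q3, q5}; ε-closure = {q0, q3, q5}.
Read 'x': q0→{q3, q5}, q3→∅, q5→∅; union {q3, q5}; ε-closure = {q0, q3, q5}.
Read 'y': q0→∅, q3→{q1, q2}, q5→{q0, q5}; now {q0, q1, q2, q5}.
Read 'x': q0→{q3, q5}, q1→{q0}, q2→{q0, q3, q5}, q5→∅; now {q0, q3, q5}.
Read 'x': q0→{q3, q5}, q3→∅, q5→∅; union {q3, q5}; ε-closure = {q0, q3, q5}.
The final set {q0, q3, q5} contains the accepting states q0, q3.

Yes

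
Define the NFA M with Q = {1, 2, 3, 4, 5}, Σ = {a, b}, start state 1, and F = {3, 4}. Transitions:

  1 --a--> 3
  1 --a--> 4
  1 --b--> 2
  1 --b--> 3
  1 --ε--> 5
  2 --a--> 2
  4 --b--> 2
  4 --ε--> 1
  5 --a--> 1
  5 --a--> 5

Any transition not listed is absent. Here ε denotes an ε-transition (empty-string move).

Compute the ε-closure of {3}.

Begin with {3}.
No ε-moves leave this set, so the closure equals the set itself.

{3}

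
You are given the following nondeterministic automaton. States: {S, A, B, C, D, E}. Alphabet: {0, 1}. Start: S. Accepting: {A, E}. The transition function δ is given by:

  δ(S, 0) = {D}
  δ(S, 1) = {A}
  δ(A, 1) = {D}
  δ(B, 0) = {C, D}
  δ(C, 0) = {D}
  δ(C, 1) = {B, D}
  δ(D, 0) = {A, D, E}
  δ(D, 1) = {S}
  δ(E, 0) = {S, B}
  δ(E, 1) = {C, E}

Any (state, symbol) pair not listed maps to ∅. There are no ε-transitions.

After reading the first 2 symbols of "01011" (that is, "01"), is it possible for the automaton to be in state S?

Yes

Start in {S}.
Read '0': {S} → {D}.
Read '1': {D} → {S}.
State S is in {S}.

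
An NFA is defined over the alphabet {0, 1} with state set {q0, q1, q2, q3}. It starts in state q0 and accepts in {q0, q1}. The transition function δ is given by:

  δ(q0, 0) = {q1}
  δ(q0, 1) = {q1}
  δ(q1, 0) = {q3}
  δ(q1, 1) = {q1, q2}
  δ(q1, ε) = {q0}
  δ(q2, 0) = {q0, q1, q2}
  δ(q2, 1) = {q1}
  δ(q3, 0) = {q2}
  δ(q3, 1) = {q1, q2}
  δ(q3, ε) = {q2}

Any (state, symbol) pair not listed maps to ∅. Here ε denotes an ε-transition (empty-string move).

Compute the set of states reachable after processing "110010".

Start in {q0}.
Read '1': {q0} → {q0, q1}.
Read '1': {q0, q1} → {q0, q1, q2}.
Read '0': {q0, q1, q2} → {q0, q1, q2, q3}.
Read '0': {q0, q1, q2, q3} → {q0, q1, q2, q3}.
Read '1': {q0, q1, q2, q3} → {q0, q1, q2}.
Read '0': {q0, q1, q2} → {q0, q1, q2, q3}.

{q0, q1, q2, q3}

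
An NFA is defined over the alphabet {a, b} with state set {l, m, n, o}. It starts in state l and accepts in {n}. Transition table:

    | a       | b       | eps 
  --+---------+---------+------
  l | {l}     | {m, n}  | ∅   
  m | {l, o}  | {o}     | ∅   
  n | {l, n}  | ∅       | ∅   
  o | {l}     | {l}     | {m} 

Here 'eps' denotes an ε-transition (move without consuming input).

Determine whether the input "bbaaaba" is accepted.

Start in {l}.
Read 'b': l→{m, n}; now {m, n}.
Read 'b': m→{o}, n→∅; union {o}; ε-closure = {m, o}.
Read 'a': m→{l, o}, o→{l}; union {l, o}; ε-closure = {l, m, o}.
Read 'a': l→{l}, m→{l, o}, o→{l}; union {l, o}; ε-closure = {l, m, o}.
Read 'a': l→{l}, m→{l, o}, o→{l}; union {l, o}; ε-closure = {l, m, o}.
Read 'b': l→{m, n}, m→{o}, o→{l}; now {l, m, n, o}.
Read 'a': l→{l}, m→{l, o}, n→{l, n}, o→{l}; union {l, n, o}; ε-closure = {l, m, n, o}.
The final set {l, m, n, o} contains the accepting state n.

Yes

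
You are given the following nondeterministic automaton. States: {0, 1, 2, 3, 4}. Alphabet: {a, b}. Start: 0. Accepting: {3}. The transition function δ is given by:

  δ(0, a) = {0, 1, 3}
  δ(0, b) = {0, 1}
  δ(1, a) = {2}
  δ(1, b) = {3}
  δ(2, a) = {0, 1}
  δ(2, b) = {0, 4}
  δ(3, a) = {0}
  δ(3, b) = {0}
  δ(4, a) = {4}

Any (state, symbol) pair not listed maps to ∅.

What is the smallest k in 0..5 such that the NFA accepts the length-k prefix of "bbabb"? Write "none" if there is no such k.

Start in {0}.
Read 'b': 0→{0, 1}; now {0, 1}.
Read 'b': 0→{0, 1}, 1→{3}; now {0, 1, 3}.
None of the earlier sets intersect F, but {0, 1, 3} does.

2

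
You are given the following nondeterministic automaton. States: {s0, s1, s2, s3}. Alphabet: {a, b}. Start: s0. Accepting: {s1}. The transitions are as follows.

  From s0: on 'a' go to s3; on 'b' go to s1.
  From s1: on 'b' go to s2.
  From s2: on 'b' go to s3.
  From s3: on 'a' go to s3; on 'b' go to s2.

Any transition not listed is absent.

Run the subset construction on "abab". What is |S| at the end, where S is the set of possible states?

0

Start in {s0}.
Read 'a': {s0} → {s3}.
Read 'b': {s3} → {s2}.
Read 'a': {s2} → ∅.
The set is empty and remains empty for the remaining 1 symbol.
That set has 0 states.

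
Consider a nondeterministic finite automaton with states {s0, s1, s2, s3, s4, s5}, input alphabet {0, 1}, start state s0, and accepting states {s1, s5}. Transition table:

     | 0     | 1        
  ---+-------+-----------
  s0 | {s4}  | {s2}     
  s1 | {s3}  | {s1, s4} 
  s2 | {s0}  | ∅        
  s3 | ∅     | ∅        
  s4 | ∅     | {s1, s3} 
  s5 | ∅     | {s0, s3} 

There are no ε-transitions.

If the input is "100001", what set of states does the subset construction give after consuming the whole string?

∅

Start in {s0}.
Read '1': s0→{s2}; now {s2}.
Read '0': s2→{s0}; now {s0}.
Read '0': s0→{s4}; now {s4}.
Read '0': s4→∅; now ∅.
The set is empty and remains empty for the remaining 2 symbols.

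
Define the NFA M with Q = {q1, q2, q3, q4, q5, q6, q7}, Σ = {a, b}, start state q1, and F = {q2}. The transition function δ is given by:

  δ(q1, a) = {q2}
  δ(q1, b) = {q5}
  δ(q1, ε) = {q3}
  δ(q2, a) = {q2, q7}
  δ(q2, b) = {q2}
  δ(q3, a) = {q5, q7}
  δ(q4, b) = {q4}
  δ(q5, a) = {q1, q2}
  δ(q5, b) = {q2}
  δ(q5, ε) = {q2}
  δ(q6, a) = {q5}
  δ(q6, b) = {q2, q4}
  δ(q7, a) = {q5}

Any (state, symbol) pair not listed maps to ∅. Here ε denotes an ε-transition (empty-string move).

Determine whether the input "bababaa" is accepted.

Start: ε-closure({q1}) = {q1, q3}.
Read 'b': q1→{q5}, q3→∅; union {q5}; ε-closure = {q2, q5}.
Read 'a': q2→{q2, q7}, q5→{q1, q2}; union {q1, q2, q7}; ε-closure = {q1, q2, q3, q7}.
Read 'b': q1→{q5}, q2→{q2}, q3→∅, q7→∅; now {q2, q5}.
Read 'a': q2→{q2, q7}, q5→{q1, q2}; union {q1, q2, q7}; ε-closure = {q1, q2, q3, q7}.
Read 'b': q1→{q5}, q2→{q2}, q3→∅, q7→∅; now {q2, q5}.
Read 'a': q2→{q2, q7}, q5→{q1, q2}; union {q1, q2, q7}; ε-closure = {q1, q2, q3, q7}.
Read 'a': q1→{q2}, q2→{q2, q7}, q3→{q5, q7}, q7→{q5}; now {q2, q5, q7}.
The final set {q2, q5, q7} contains the accepting state q2.

Yes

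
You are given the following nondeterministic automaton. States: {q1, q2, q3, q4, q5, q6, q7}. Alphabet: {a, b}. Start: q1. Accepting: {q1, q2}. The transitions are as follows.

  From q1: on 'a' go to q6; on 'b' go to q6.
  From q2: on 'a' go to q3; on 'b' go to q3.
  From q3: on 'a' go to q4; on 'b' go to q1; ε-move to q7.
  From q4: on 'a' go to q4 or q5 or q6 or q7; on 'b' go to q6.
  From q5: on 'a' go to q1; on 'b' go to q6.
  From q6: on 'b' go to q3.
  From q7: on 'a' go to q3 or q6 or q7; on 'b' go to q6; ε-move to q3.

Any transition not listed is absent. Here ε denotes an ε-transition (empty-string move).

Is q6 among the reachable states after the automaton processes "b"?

Start in {q1}.
Read 'b': {q1} → {q6}.
State q6 is in {q6}.

Yes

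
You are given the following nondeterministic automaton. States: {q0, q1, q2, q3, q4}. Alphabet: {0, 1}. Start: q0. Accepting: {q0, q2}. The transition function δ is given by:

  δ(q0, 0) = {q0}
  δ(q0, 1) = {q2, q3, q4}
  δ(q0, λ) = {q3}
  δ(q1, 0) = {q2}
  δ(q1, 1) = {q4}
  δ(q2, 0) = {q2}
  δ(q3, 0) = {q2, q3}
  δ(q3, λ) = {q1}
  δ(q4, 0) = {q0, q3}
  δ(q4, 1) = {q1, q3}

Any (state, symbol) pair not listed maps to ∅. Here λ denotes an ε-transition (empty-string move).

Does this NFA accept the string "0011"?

Start: ε-closure({q0}) = {q0, q1, q3}.
Read '0': {q0, q1, q3} → {q0, q1, q2, q3}.
Read '0': {q0, q1, q2, q3} → {q0, q1, q2, q3}.
Read '1': {q0, q1, q2, q3} → {q1, q2, q3, q4}.
Read '1': {q1, q2, q3, q4} → {q1, q3, q4}.
The final set {q1, q3, q4} contains no accepting state.

No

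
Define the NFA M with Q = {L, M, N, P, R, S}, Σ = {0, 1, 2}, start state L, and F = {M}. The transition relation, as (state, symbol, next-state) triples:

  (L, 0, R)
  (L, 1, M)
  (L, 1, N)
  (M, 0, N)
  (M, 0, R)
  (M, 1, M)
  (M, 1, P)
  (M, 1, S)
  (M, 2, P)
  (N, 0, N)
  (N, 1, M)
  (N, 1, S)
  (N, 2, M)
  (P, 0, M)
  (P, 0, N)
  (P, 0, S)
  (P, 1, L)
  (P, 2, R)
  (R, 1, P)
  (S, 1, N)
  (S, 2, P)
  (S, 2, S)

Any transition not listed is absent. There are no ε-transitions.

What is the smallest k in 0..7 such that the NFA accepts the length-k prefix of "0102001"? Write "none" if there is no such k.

3

Start in {L}.
Read '0': {L} → {R}.
Read '1': {R} → {P}.
Read '0': {P} → {M, N, S}.
None of the earlier sets intersect F, but {M, N, S} does.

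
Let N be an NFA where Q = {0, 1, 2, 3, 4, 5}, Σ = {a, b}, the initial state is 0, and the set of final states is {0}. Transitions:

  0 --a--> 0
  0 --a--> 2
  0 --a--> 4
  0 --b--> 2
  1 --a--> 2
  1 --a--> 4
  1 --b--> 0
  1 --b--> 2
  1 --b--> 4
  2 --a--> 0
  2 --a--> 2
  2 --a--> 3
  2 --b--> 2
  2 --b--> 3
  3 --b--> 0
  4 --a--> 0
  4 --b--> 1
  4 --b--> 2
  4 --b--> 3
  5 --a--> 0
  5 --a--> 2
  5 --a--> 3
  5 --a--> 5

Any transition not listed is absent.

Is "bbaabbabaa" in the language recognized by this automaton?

Start in {0}.
Read 'b': {0} → {2}.
Read 'b': {2} → {2, 3}.
Read 'a': {2, 3} → {0, 2, 3}.
Read 'a': {0, 2, 3} → {0, 2, 3, 4}.
Read 'b': {0, 2, 3, 4} → {0, 1, 2, 3}.
Read 'b': {0, 1, 2, 3} → {0, 2, 3, 4}.
Read 'a': {0, 2, 3, 4} → {0, 2, 3, 4}.
Read 'b': {0, 2, 3, 4} → {0, 1, 2, 3}.
Read 'a': {0, 1, 2, 3} → {0, 2, 3, 4}.
Read 'a': {0, 2, 3, 4} → {0, 2, 3, 4}.
The final set {0, 2, 3, 4} contains the accepting state 0.

Yes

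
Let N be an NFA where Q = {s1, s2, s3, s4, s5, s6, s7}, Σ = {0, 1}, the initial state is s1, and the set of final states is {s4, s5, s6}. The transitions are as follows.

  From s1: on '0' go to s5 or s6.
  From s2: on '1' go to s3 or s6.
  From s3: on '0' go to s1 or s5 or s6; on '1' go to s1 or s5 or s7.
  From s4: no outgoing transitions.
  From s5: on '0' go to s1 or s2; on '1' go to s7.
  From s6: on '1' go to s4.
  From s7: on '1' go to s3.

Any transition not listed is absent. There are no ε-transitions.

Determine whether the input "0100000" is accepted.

Start in {s1}.
Read '0': {s1} → {s5, s6}.
Read '1': {s5, s6} → {s4, s7}.
Read '0': {s4, s7} → ∅.
The set is empty and remains empty for the remaining 4 symbols.
The final set ∅ contains no accepting state.

No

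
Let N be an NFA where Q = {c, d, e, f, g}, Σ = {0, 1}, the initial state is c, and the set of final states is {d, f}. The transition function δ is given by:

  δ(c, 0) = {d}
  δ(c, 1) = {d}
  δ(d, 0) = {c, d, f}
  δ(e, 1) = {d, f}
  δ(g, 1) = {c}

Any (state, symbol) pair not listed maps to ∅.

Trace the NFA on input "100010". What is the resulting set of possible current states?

{c, d, f}

Start in {c}.
Read '1': c→{d}; now {d}.
Read '0': d→{c, d, f}; now {c, d, f}.
Read '0': c→{d}, d→{c, d, f}, f→∅; now {c, d, f}.
Read '0': c→{d}, d→{c, d, f}, f→∅; now {c, d, f}.
Read '1': c→{d}, d→∅, f→∅; now {d}.
Read '0': d→{c, d, f}; now {c, d, f}.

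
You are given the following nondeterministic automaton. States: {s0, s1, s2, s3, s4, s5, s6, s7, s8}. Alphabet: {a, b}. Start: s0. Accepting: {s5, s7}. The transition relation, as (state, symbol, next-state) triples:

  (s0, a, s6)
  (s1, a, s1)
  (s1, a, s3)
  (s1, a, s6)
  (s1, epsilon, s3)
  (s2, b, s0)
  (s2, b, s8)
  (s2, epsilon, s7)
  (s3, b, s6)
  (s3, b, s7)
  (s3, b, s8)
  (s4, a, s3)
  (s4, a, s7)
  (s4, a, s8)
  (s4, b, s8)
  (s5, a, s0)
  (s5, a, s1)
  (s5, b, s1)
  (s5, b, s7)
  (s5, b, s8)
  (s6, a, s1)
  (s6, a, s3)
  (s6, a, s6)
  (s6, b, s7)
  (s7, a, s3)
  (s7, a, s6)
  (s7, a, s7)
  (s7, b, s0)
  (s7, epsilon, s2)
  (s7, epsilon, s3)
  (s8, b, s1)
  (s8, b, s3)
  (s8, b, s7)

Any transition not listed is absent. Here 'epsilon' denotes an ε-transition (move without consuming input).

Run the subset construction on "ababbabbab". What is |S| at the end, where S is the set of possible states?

6

Start in {s0}.
Read 'a': {s0} → {s6}.
Read 'b': {s6} → {s2, s3, s7}.
Read 'a': {s2, s3, s7} → {s2, s3, s6, s7}.
Read 'b': {s2, s3, s6, s7} → {s0, s2, s3, s6, s7, s8}.
Read 'b': {s0, s2, s3, s6, s7, s8} → {s0, s1, s2, s3, s6, s7, s8}.
Read 'a': {s0, s1, s2, s3, s6, s7, s8} → {s1, s2, s3, s6, s7}.
Read 'b': {s1, s2, s3, s6, s7} → {s0, s2, s3, s6, s7, s8}.
Read 'b': {s0, s2, s3, s6, s7, s8} → {s0, s1, s2, s3, s6, s7, s8}.
Read 'a': {s0, s1, s2, s3, s6, s7, s8} → {s1, s2, s3, s6, s7}.
Read 'b': {s1, s2, s3, s6, s7} → {s0, s2, s3, s6, s7, s8}.
That set has 6 states.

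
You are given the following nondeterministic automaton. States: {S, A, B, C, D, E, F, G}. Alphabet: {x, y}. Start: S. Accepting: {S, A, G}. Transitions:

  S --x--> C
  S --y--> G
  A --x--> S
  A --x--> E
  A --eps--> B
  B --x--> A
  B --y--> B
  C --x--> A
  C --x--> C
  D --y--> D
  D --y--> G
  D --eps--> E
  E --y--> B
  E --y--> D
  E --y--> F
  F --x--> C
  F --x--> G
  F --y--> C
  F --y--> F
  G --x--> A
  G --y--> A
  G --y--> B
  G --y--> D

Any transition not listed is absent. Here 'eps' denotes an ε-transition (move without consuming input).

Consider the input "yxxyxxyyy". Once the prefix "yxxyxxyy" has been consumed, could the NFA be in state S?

No

Start in {S}.
Read 'y': S→{G}; now {G}.
Read 'x': G→{A}; union {A}; ε-closure = {A, B}.
Read 'x': A→{S, E}, B→{A}; union {S, A, E}; ε-closure = {S, A, B, E}.
Read 'y': S→{G}, A→∅, B→{B}, E→{B, D, F}; union {B, D, F, G}; ε-closure = {B, D, E, F, G}.
Read 'x': B→{A}, D→∅, E→∅, F→{C, G}, G→{A}; union {A, C, G}; ε-closure = {A, B, C, G}.
Read 'x': A→{S, E}, B→{A}, C→{A, C}, G→{A}; union {S, A, C, E}; ε-closure = {S, A, B, C, E}.
Read 'y': S→{G}, A→∅, B→{B}, C→∅, E→{B, D, F}; union {B, D, F, G}; ε-closure = {B, D, E, F, G}.
Read 'y': B→{B}, D→{D, G}, E→{B, D, F}, F→{C, F}, G→{A, B, D}; union {A, B, C, D, F, G}; ε-closure = {A, B, C, D, E, F, G}.
State S is not in {A, B, C, D, E, F, G}.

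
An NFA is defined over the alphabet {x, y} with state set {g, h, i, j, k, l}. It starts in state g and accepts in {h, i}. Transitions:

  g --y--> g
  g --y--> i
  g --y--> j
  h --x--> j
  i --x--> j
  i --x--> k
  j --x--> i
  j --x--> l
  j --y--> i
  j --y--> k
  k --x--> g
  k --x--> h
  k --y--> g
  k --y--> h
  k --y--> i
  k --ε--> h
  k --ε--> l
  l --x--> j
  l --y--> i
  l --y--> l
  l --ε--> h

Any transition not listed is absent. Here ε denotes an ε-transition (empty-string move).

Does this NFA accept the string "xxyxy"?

No

Start in {g}.
Read 'x': g→∅; now ∅.
The set is empty and remains empty for the remaining 4 symbols.
The final set ∅ contains no accepting state.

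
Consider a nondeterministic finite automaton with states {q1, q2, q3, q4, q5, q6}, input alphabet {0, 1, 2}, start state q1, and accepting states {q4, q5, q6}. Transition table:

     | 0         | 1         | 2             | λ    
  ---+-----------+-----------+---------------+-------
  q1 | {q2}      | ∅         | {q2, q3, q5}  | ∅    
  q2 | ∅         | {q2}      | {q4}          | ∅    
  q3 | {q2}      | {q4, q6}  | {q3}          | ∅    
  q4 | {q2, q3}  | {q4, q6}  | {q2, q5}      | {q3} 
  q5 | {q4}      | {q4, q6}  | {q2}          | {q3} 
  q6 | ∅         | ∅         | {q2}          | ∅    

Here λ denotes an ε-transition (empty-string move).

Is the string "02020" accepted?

Start in {q1}.
Read '0': {q1} → {q2}.
Read '2': {q2} → {q3, q4}.
Read '0': {q3, q4} → {q2, q3}.
Read '2': {q2, q3} → {q3, q4}.
Read '0': {q3, q4} → {q2, q3}.
The final set {q2, q3} contains no accepting state.

No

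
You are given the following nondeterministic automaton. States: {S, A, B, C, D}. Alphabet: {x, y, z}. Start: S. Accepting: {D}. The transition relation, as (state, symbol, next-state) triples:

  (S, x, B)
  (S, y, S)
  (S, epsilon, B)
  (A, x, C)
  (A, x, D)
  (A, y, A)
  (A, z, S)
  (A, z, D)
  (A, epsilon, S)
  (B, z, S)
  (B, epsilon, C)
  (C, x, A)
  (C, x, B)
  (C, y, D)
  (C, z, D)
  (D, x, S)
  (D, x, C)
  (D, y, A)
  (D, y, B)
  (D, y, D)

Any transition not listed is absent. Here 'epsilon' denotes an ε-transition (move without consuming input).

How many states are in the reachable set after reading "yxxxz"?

4

Start: ε-closure({S}) = {S, B, C}.
Read 'y': S→{S}, B→∅, C→{D}; union {S, D}; ε-closure = {S, B, C, D}.
Read 'x': S→{B}, B→∅, C→{A, B}, D→{S, C}; now {S, A, B, C}.
Read 'x': S→{B}, A→{C, D}, B→∅, C→{A, B}; union {A, B, C, D}; ε-closure = {S, A, B, C, D}.
Read 'x': S→{B}, A→{C, D}, B→∅, C→{A, B}, D→{S, C}; now {S, A, B, C, D}.
Read 'z': S→∅, A→{S, D}, B→{S}, C→{D}, D→∅; union {S, D}; ε-closure = {S, B, C, D}.
That set has 4 states.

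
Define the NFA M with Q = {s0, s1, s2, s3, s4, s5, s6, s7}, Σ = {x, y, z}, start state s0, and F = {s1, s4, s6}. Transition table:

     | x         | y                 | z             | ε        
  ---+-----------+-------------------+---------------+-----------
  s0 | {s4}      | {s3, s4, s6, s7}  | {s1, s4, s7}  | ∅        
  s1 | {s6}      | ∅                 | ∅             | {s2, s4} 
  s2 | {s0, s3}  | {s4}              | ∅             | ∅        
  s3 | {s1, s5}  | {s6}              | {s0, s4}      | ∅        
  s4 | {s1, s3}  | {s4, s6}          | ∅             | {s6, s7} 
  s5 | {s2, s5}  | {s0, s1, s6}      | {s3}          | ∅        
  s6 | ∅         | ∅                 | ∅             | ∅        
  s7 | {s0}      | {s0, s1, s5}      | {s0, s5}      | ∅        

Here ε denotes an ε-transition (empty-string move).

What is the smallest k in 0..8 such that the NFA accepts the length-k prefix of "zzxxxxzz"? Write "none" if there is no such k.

Start in {s0}.
Read 'z': {s0} → {s1, s2, s4, s6, s7}.
None of the earlier sets intersect F, but {s1, s2, s4, s6, s7} does.

1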